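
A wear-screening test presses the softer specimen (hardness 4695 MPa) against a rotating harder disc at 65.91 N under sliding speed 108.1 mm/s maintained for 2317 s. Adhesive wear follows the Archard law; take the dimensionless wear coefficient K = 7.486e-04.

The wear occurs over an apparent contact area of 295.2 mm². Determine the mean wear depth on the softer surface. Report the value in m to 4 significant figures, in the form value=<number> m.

value=8.917e-06 m

The algebra holds exact precision; intermediates are displayed rounded, and one final rounding, at 4 significant digits.
Sliding speed v = 108.1 mm/s = 0.1081 m/s. Distance L = v·t = 0.1081 m/s × 2317 s = 250.5 m.
Hardness H = 4695 MPa = 4.695e+09 Pa.
Contact area A = 295.2 mm² = 2.952e-04 m².
In SI base units, W = 65.91 N, H = 4.695e+09 Pa, K = 7.486e-04.
Volume removed: V = K·W·L/H = 7.486e-04 · 65.91 · 250.5 / 4.695e+09 = 2.632e-09 m³.
Mean depth h = V/A = 2.632e-09 / 2.952e-04 = 8.917e-06 m.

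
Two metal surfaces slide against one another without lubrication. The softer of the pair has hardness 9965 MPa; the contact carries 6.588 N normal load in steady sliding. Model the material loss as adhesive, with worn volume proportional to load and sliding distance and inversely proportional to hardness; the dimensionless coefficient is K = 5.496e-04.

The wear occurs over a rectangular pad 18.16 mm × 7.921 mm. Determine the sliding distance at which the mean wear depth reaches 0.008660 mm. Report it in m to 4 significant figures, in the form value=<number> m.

All working math maintains full precision, and printed values are rounded, and one last rounding to 4 significant digits.
Hardness H = 9965 MPa = 9.965e+09 Pa.
Pad sides 18.16 mm × 7.921 mm = 0.01816 m × 0.007921 m. Contact area A = 0.01816 m × 0.007921 m = 1.438e-04 m².
Depth limit h_lim = 0.008660 mm = 8.660e-06 m.
As SI base values: W = 6.588 N, H = 9.965e+09 Pa, K = 5.496e-04.
Allowed volume V_lim = h_lim·A = 8.660e-06 · 1.438e-04 = 1.246e-09 m³.
Inverting, life L = V_lim·H/(K·W) = 1.246e-09 · 9.965e+09 / (5.496e-04 · 6.588) = 3428 m.

value=3428 m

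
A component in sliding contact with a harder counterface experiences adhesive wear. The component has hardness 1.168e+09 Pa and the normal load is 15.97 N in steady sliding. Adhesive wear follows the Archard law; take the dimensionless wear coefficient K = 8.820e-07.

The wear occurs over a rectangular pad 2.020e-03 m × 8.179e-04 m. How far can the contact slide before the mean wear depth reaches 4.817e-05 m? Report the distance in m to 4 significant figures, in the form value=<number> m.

value=6599 m

The algebra keeps exact precision; intermediate values are printed rounded; a lone final rounding, at 4 significant digits.
Convert: Contact area A = 2.020e-03 m × 8.179e-04 m = 1.652e-06 m².
In SI base units: W = 15.97 N, H = 1.168e+09 Pa, K = 8.820e-07.
Permissible volume V_lim = h_lim·A = 4.817e-05 · 1.652e-06 = 7.958e-11 m³.
Sliding life L = V_lim·H/(K·W) = 7.958e-11 · 1.168e+09 / (8.820e-07 · 15.97) = 6599 m.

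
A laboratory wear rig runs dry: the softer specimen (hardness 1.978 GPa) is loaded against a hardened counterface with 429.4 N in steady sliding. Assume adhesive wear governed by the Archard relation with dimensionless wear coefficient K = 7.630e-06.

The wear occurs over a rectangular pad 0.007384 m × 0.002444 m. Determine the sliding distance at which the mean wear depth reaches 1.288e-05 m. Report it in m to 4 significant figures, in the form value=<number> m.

Printed values are rounded — the algebra carries exact precision; a lone final rounding, at 4 significant digits.
Hardness H = 1.978 GPa = 1.978e+09 Pa.
Contact area A = 0.007384 m × 0.002444 m = 1.805e-05 m².
Restated in SI base units: W = 429.4 N, H = 1.978e+09 Pa, K = 7.630e-06.
Permissible volume V_lim = h_lim·A = 1.288e-05 · 1.805e-05 = 2.324e-10 m³.
Sliding life L = V_lim·H/(K·W) = 2.324e-10 · 1.978e+09 / (7.630e-06 · 429.4) = 140.3 m.

value=140.3 m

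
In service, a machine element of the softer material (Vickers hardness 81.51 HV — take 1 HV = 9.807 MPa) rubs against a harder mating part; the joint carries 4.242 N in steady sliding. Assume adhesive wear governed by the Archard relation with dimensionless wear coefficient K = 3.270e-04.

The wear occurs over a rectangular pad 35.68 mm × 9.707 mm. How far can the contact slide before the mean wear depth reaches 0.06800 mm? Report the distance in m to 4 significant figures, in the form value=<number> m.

Intermediates are printed rounded — each operation runs at full precision. Rounded once at the end: four significant digits.
Hardness H = 81.51 HV × 9.807 MPa/HV = 799.4 MPa = 7.994e+08 Pa.
Pad sides 35.68 mm × 9.707 mm = 0.03568 m × 0.009707 m. Contact area A = 0.03568 m × 0.009707 m = 3.463e-04 m².
Depth limit h_lim = 0.06800 mm = 6.800e-05 m.
Collected in SI base units: W = 4.242 N, H = 7.994e+08 Pa, K = 3.270e-04.
At the depth limit, V_lim = h_lim·A = 6.800e-05 · 3.463e-04 = 2.355e-08 m³.
Sliding life L = V_lim·H/(K·W) = 2.355e-08 · 7.994e+08 / (3.270e-04 · 4.242) = 1.357e+04 m.

value=1.357e+04 m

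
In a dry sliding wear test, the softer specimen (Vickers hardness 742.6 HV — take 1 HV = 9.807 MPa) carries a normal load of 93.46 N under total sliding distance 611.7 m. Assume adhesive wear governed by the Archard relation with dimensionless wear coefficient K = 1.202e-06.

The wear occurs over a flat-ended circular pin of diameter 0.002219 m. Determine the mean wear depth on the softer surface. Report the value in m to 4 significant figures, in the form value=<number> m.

value=2.440e-06 m

Intermediate values are printed rounded — the algebra runs at full float precision — one last rounding to 4 significant digits.
Convert: Hardness H = 742.6 HV × 9.807 MPa/HV = 7283 MPa = 7.283e+09 Pa.
Convert: Contact area A = π·d²/4 = π·(0.002219 m)²/4 = 3.867e-06 m².
Working in SI base units: W = 93.46 N, H = 7.283e+09 Pa, K = 1.202e-06.
Worn volume V = K·W·L/H = 1.202e-06 · 93.46 · 611.7 / 7.283e+09 = 9.436e-12 m³.
Average depth h = V/A = 9.436e-12 / 3.867e-06 = 2.440e-06 m.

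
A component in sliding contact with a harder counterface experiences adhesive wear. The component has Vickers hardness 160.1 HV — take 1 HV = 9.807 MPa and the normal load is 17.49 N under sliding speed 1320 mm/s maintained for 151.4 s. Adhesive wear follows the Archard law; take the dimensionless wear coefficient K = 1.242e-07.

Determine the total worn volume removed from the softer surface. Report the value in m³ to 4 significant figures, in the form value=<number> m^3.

value=2.765e-13 m^3

All working math maintains full precision — intermediate values are shown rounded — a lone final rounding, at 4 significant digits.
Sliding speed v = 1320 mm/s = 1.320 m/s. Total distance L = v·t = 1.320 m/s × 151.4 s = 199.8 m.
Hardness H = 160.1 HV × 9.807 MPa/HV = 1570 MPa = 1.570e+09 Pa.
SI base units throughout: W = 17.49 N, H = 1.570e+09 Pa, K = 1.242e-07.
Wear volume V = K·W·L/H = 1.242e-07 · 17.49 · 199.8 / 1.570e+09 = 2.765e-13 m³.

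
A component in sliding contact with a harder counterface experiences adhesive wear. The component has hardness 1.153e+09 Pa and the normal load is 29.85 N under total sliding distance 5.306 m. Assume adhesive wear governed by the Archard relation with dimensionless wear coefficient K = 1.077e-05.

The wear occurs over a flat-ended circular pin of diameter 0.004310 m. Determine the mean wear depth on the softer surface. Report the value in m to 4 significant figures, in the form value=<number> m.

All working math keeps full float precision — the intermediates are printed rounded — one final rounding to 4 significant figures.
Contact area A = π·d²/4 = π·(0.004310 m)²/4 = 1.459e-05 m².
As SI base values: W = 29.85 N, H = 1.153e+09 Pa, K = 1.077e-05.
The Archard volume V = K·W·L/H = 1.077e-05 · 29.85 · 5.306 / 1.153e+09 = 1.479e-12 m³.
Wear depth h = V/A = 1.479e-12 / 1.459e-05 = 1.014e-07 m.

value=1.014e-07 m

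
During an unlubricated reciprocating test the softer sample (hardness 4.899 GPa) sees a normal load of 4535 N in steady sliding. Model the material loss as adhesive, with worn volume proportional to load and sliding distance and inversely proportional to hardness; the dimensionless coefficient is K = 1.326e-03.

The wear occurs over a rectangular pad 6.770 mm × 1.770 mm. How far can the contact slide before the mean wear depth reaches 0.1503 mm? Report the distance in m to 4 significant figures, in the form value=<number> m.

value=1.467 m

Printed values are rounded — all arithmetic keeps full precision. Rounded just once, at four significant digits.
Convert: Hardness H = 4.899 GPa = 4.899e+09 Pa.
Convert: Pad sides 6.770 mm × 1.770 mm = 0.006770 m × 0.001770 m. Contact area A = 0.006770 m × 0.001770 m = 1.198e-05 m².
Convert: Depth limit h_lim = 0.1503 mm = 1.503e-04 m.
In SI base units: W = 4535 N, H = 4.899e+09 Pa, K = 1.326e-03.
Allowed volume V_lim = h_lim·A = 1.503e-04 · 1.198e-05 = 1.801e-09 m³.
Sliding life L = V_lim·H/(K·W) = 1.801e-09 · 4.899e+09 / (1.326e-03 · 4535) = 1.467 m.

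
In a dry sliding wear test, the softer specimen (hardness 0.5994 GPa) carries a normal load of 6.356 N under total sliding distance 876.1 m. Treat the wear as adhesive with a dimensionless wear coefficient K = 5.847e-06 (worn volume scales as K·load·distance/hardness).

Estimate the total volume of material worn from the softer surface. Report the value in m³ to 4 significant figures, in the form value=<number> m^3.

value=5.432e-11 m^3

Every step runs at exact precision; the intermediates are displayed rounded — rounded once at the end: 4 significant figures.
Hardness H = 0.5994 GPa = 5.994e+08 Pa.
Working in SI base units: W = 6.356 N, H = 5.994e+08 Pa, K = 5.847e-06.
Wear volume V = K·W·L/H = 5.847e-06 · 6.356 · 876.1 / 5.994e+08 = 5.432e-11 m³.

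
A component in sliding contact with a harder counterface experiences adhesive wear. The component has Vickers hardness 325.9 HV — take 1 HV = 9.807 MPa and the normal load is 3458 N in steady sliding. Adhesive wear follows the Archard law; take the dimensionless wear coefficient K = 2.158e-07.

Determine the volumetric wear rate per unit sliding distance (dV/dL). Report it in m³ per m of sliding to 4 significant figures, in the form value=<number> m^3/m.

value=2.335e-13 m^3/m

Printed values are rounded — every step carries exact precision, and rounded just once: four significant digits.
Hardness H = 325.9 HV × 9.807 MPa/HV = 3196 MPa = 3.196e+09 Pa.
SI base units throughout: W = 3458 N, H = 3.196e+09 Pa, K = 2.158e-07.
Sliding wear rate dV/dL = K·W/H, per unit distance: 2.158e-07 · 3458 / 3.196e+09 = 2.335e-13 m³/m.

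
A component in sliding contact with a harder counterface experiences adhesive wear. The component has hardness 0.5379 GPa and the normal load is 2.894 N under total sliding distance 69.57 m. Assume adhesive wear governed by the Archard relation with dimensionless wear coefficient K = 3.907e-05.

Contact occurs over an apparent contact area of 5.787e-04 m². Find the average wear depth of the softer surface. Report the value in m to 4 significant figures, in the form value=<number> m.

Intermediates appear rounded; every step carries full precision, and rounded once at the end: four significant digits.
Hardness H = 0.5379 GPa = 5.379e+08 Pa.
As SI base values: W = 2.894 N, H = 5.379e+08 Pa, K = 3.907e-05.
Apply Archard: V = K·W·L/H = 3.907e-05 · 2.894 · 69.57 / 5.379e+08 = 1.462e-11 m³.
Depth of wear h = V/A = 1.462e-11 / 5.787e-04 = 2.527e-08 m.

value=2.527e-08 m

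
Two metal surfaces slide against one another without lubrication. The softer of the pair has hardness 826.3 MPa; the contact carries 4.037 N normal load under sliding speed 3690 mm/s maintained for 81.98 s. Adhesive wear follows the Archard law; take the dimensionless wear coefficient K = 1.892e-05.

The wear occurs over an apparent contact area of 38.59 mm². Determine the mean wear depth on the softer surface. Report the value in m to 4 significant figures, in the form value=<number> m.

value=7.246e-07 m

The computation maintains full float precision, and intermediates appear rounded, and one last rounding: 4 significant figures.
Sliding speed v = 3690 mm/s = 3.690 m/s. Path length L = v·t = 3.690 m/s × 81.98 s = 302.5 m.
Hardness H = 826.3 MPa = 8.263e+08 Pa.
Contact area A = 38.59 mm² = 3.859e-05 m².
Working in SI base units: W = 4.037 N, H = 8.263e+08 Pa, K = 1.892e-05.
Archard relation: V = K·W·L/H = 1.892e-05 · 4.037 · 302.5 / 8.263e+08 = 2.796e-11 m³.
Depth of wear h = V/A = 2.796e-11 / 3.859e-05 = 7.246e-07 m.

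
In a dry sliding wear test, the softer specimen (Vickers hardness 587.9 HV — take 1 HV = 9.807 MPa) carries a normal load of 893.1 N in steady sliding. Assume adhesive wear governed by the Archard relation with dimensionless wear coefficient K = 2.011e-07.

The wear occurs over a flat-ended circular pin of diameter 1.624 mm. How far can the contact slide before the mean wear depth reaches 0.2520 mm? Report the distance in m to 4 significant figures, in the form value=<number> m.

value=1.676e+04 m

Every step maintains full float precision; printed values are rounded; one last rounding: 4 significant figures.
Convert: Hardness H = 587.9 HV × 9.807 MPa/HV = 5766 MPa = 5.766e+09 Pa.
Convert: Pin diameter d = 1.624 mm = 0.001624 m. Contact area A = π·d²/4 = π·(0.001624 m)²/4 = 2.071e-06 m².
Convert: Depth limit h_lim = 0.2520 mm = 2.520e-04 m.
Working in SI base units: W = 893.1 N, H = 5.766e+09 Pa, K = 2.011e-07.
Permissible volume V_lim = h_lim·A = 2.520e-04 · 2.071e-06 = 5.220e-10 m³.
Sliding life L = V_lim·H/(K·W) = 5.220e-10 · 5.766e+09 / (2.011e-07 · 893.1) = 1.676e+04 m.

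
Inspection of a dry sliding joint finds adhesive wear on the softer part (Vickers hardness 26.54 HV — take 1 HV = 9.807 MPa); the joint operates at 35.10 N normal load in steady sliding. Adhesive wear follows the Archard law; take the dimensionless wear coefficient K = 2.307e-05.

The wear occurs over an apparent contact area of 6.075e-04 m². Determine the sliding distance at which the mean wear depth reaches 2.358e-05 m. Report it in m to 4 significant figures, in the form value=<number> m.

value=4604 m

Quoted intermediates are rounded — all arithmetic maintains exact precision, and rounded just once: four significant digits.
Hardness H = 26.54 HV × 9.807 MPa/HV = 260.3 MPa = 2.603e+08 Pa.
Restated in SI base units: W = 35.10 N, H = 2.603e+08 Pa, K = 2.307e-05.
Permissible volume V_lim = h_lim·A = 2.358e-05 · 6.075e-04 = 1.432e-08 m³.
Sliding life L = V_lim·H/(K·W) = 1.432e-08 · 2.603e+08 / (2.307e-05 · 35.10) = 4604 m.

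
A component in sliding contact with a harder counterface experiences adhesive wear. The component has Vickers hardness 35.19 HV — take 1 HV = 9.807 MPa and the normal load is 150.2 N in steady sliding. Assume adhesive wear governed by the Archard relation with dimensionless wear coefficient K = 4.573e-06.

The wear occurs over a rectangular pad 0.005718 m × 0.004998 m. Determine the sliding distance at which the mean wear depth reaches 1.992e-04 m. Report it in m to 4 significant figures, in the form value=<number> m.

value=2860 m

Intermediates are shown rounded — each operation keeps exact precision. Rounded just once, at 4 significant digits.
Convert: Hardness H = 35.19 HV × 9.807 MPa/HV = 345.1 MPa = 3.451e+08 Pa.
Convert: Contact area A = 0.005718 m × 0.004998 m = 2.858e-05 m².
Expressed in SI base units: W = 150.2 N, H = 3.451e+08 Pa, K = 4.573e-06.
Allowed volume V_lim = h_lim·A = 1.992e-04 · 2.858e-05 = 5.693e-09 m³.
Sliding life L = V_lim·H/(K·W) = 5.693e-09 · 3.451e+08 / (4.573e-06 · 150.2) = 2860 m.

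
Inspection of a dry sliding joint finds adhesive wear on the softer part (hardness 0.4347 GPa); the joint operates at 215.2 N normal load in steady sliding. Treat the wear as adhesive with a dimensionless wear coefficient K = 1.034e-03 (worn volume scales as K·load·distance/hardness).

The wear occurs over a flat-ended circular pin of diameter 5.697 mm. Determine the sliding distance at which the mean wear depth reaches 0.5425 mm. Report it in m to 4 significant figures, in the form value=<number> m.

value=27.02 m

The computation holds full float precision. Intermediates are shown rounded. Rounded once at the end to four significant figures.
Hardness H = 0.4347 GPa = 4.347e+08 Pa.
Pin diameter d = 5.697 mm = 0.005697 m. Contact area A = π·d²/4 = π·(0.005697 m)²/4 = 2.549e-05 m².
Depth limit h_lim = 0.5425 mm = 5.425e-04 m.
As SI base values: W = 215.2 N, H = 4.347e+08 Pa, K = 1.034e-03.
Limit volume V_lim = h_lim·A = 5.425e-04 · 2.549e-05 = 1.383e-08 m³.
Thus life L = V_lim·H/(K·W) = 1.383e-08 · 4.347e+08 / (1.034e-03 · 215.2) = 27.02 m.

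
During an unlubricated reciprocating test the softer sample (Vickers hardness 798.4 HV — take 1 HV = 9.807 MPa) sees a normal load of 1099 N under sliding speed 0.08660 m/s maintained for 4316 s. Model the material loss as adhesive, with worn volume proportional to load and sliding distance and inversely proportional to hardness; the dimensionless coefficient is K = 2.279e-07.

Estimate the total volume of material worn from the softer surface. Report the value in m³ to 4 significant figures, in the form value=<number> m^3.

value=1.196e-11 m^3

The intermediates are shown rounded. The algebra keeps full float precision, and rounded once at the end: 4 significant digits.
Convert: Total distance L = v·t = 0.08660 m/s × 4316 s = 373.8 m.
Convert: Hardness H = 798.4 HV × 9.807 MPa/HV = 7830 MPa = 7.830e+09 Pa.
As SI base values: W = 1099 N, H = 7.830e+09 Pa, K = 2.279e-07.
The Archard volume V = K·W·L/H = 2.279e-07 · 1099 · 373.8 / 7.830e+09 = 1.196e-11 m³.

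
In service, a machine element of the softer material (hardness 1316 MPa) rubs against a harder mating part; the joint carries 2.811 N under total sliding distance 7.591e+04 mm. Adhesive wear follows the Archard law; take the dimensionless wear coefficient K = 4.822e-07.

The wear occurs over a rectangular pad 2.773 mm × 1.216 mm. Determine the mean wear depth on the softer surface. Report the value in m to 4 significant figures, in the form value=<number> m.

value=2.319e-08 m

Each operation keeps full precision, and intermediates are displayed rounded, and rounded once at the end to 4 significant figures.
Convert: Total distance L = 7.591e+04 mm = 75.91 m.
Convert: Hardness H = 1316 MPa = 1.316e+09 Pa.
Convert: Pad sides 2.773 mm × 1.216 mm = 0.002773 m × 0.001216 m. Contact area A = 0.002773 m × 0.001216 m = 3.372e-06 m².
Working in SI base units: W = 2.811 N, H = 1.316e+09 Pa, K = 4.822e-07.
Volume removed: V = K·W·L/H = 4.822e-07 · 2.811 · 75.91 / 1.316e+09 = 7.819e-14 m³.
Wear depth h = V/A = 7.819e-14 / 3.372e-06 = 2.319e-08 m.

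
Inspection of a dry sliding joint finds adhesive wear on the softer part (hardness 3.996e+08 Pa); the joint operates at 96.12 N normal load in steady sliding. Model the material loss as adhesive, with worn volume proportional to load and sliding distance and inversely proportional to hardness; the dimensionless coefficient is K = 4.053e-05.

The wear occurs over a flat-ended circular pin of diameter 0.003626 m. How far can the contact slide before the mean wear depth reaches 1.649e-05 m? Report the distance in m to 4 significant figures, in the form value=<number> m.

value=17.47 m

All arithmetic keeps full precision — the intermediates appear rounded, and one last rounding to 4 significant digits.
Convert: Contact area A = π·d²/4 = π·(0.003626 m)²/4 = 1.033e-05 m².
As SI base values: W = 96.12 N, H = 3.996e+08 Pa, K = 4.053e-05.
Wearable volume V_lim = h_lim·A = 1.649e-05 · 1.033e-05 = 1.703e-10 m³.
Inverting, life L = V_lim·H/(K·W) = 1.703e-10 · 3.996e+08 / (4.053e-05 · 96.12) = 17.47 m.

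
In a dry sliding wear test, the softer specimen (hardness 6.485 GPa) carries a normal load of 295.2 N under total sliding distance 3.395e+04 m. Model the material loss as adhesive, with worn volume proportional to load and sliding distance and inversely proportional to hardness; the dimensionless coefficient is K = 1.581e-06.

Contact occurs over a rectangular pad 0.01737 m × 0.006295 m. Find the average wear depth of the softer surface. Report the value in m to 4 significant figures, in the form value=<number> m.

value=2.235e-05 m

Intermediates are displayed rounded, and the algebra keeps full precision; one final rounding to 4 significant figures.
Hardness H = 6.485 GPa = 6.485e+09 Pa.
Contact area A = 0.01737 m × 0.006295 m = 1.093e-04 m².
In SI base units, W = 295.2 N, H = 6.485e+09 Pa, K = 1.581e-06.
Volume removed: V = K·W·L/H = 1.581e-06 · 295.2 · 3.395e+04 / 6.485e+09 = 2.443e-09 m³.
Average depth h = V/A = 2.443e-09 / 1.093e-04 = 2.235e-05 m.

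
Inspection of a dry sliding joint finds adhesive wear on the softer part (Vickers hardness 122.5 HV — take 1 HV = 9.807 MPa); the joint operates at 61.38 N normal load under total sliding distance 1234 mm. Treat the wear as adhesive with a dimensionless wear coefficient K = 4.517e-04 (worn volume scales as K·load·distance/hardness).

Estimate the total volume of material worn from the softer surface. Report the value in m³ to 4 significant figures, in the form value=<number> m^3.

Shown intermediates are rounded, and all working math maintains full precision; rounded once at the end, at 4 significant digits.
Convert: Sliding distance L = 1234 mm = 1.234 m.
Convert: Hardness H = 122.5 HV × 9.807 MPa/HV = 1201 MPa = 1.201e+09 Pa.
Expressed in SI base units: W = 61.38 N, H = 1.201e+09 Pa, K = 4.517e-04.
By Archard's law, V = K·W·L/H = 4.517e-04 · 61.38 · 1.234 / 1.201e+09 = 2.848e-11 m³.

value=2.848e-11 m^3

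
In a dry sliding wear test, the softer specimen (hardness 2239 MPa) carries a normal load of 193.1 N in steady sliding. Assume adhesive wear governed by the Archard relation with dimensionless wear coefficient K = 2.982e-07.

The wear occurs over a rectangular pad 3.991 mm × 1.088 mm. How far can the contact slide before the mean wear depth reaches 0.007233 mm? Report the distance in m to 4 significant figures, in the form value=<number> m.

The algebra maintains full float precision — the intermediates are displayed rounded; rounded just once to four significant figures.
Convert: Hardness H = 2239 MPa = 2.239e+09 Pa.
Convert: Pad sides 3.991 mm × 1.088 mm = 0.003991 m × 0.001088 m. Contact area A = 0.003991 m × 0.001088 m = 4.342e-06 m².
Convert: Depth limit h_lim = 0.007233 mm = 7.233e-06 m.
Expressed in SI base units: W = 193.1 N, H = 2.239e+09 Pa, K = 2.982e-07.
At the depth limit, V_lim = h_lim·A = 7.233e-06 · 4.342e-06 = 3.141e-11 m³.
So the life L = V_lim·H/(K·W) = 3.141e-11 · 2.239e+09 / (2.982e-07 · 193.1) = 1221 m.

value=1221 m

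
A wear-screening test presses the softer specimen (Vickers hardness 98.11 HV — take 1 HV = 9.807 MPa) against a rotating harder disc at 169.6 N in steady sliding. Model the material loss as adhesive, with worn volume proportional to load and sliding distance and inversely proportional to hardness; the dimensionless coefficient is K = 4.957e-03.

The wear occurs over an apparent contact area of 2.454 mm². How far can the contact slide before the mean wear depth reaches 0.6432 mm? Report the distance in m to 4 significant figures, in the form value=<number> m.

Each operation maintains full float precision — intermediates appear rounded — a lone final rounding, at 4 significant figures.
Hardness H = 98.11 HV × 9.807 MPa/HV = 962.2 MPa = 9.622e+08 Pa.
Contact area A = 2.454 mm² = 2.454e-06 m².
Depth limit h_lim = 0.6432 mm = 6.432e-04 m.
Working in SI base units: W = 169.6 N, H = 9.622e+08 Pa, K = 4.957e-03.
At the depth limit, V_lim = h_lim·A = 6.432e-04 · 2.454e-06 = 1.578e-09 m³.
So the life L = V_lim·H/(K·W) = 1.578e-09 · 9.622e+08 / (4.957e-03 · 169.6) = 1.806 m.

value=1.806 m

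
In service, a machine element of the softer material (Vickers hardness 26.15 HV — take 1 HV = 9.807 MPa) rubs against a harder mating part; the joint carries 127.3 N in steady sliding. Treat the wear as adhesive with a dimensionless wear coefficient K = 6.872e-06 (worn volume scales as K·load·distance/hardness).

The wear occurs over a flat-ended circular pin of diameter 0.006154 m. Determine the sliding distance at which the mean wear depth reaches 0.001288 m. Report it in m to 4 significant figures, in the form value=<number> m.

The algebra carries exact precision. Intermediates appear rounded — a single final rounding to 4 significant figures.
Hardness H = 26.15 HV × 9.807 MPa/HV = 256.5 MPa = 2.565e+08 Pa.
Contact area A = π·d²/4 = π·(0.006154 m)²/4 = 2.974e-05 m².
Expressed in SI base units: W = 127.3 N, H = 2.565e+08 Pa, K = 6.872e-06.
Wearable volume V_lim = h_lim·A = 0.001288 · 2.974e-05 = 3.831e-08 m³.
So the life L = V_lim·H/(K·W) = 3.831e-08 · 2.565e+08 / (6.872e-06 · 127.3) = 1.123e+04 m.

value=1.123e+04 m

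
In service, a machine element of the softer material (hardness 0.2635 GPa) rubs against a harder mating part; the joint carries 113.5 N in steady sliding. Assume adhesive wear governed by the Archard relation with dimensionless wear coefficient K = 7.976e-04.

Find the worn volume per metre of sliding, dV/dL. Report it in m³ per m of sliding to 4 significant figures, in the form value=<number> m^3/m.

Shown intermediates are rounded; each operation keeps exact precision, and rounded just once to four significant figures.
Convert: Hardness H = 0.2635 GPa = 2.635e+08 Pa.
Expressed in SI base units: W = 113.5 N, H = 2.635e+08 Pa, K = 7.976e-04.
Sliding wear rate dV/dL = K·W/H (independent of L): 7.976e-04 · 113.5 / 2.635e+08 = 3.436e-10 m³/m.

value=3.436e-10 m^3/m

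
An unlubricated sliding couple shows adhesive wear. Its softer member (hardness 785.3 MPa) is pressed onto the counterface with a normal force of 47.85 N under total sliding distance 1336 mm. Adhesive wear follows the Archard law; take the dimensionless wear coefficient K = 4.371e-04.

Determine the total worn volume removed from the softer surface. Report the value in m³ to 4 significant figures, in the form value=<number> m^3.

value=3.558e-11 m^3

All working math runs at full precision. Shown intermediates are rounded; one last rounding: 4 significant figures.
Distance covered L = 1336 mm = 1.336 m.
Hardness H = 785.3 MPa = 7.853e+08 Pa.
In SI base units, W = 47.85 N, H = 7.853e+08 Pa, K = 4.371e-04.
The Archard volume V = K·W·L/H = 4.371e-04 · 47.85 · 1.336 / 7.853e+08 = 3.558e-11 m³.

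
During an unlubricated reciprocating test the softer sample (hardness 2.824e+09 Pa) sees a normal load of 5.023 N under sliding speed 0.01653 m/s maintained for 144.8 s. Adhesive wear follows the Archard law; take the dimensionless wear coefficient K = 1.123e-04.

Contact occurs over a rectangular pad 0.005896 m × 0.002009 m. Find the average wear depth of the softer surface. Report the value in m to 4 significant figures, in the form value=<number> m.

value=4.036e-08 m

The computation keeps full precision; the intermediates are shown rounded. Rounded once at the end, at 4 significant figures.
Path length L = v·t = 0.01653 m/s × 144.8 s = 2.394 m.
Contact area A = 0.005896 m × 0.002009 m = 1.185e-05 m².
In SI base units: W = 5.023 N, H = 2.824e+09 Pa, K = 1.123e-04.
Worn volume V = K·W·L/H = 1.123e-04 · 5.023 · 2.394 / 2.824e+09 = 4.781e-13 m³.
Depth of wear h = V/A = 4.781e-13 / 1.185e-05 = 4.036e-08 m.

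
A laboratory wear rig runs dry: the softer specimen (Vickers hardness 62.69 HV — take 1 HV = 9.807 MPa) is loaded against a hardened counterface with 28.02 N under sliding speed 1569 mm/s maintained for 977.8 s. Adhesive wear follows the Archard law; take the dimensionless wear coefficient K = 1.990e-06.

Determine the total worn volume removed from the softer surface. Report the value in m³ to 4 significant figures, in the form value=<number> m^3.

All working math carries full precision. Quoted intermediates are rounded. Rounded once at the end, at four significant figures.
Convert: Sliding speed v = 1569 mm/s = 1.569 m/s. Total distance L = v·t = 1.569 m/s × 977.8 s = 1534 m.
Convert: Hardness H = 62.69 HV × 9.807 MPa/HV = 614.8 MPa = 6.148e+08 Pa.
Working in SI base units: W = 28.02 N, H = 6.148e+08 Pa, K = 1.990e-06.
Archard volume V = K·W·L/H = 1.990e-06 · 28.02 · 1534 / 6.148e+08 = 1.391e-10 m³.

value=1.391e-10 m^3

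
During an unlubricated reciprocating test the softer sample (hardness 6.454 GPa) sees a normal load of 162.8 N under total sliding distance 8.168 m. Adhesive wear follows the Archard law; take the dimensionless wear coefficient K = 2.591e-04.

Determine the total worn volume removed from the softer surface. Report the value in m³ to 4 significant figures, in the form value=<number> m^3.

value=5.338e-11 m^3

Each operation keeps full float precision; the intermediates are shown rounded; a lone final rounding to 4 significant figures.
Hardness H = 6.454 GPa = 6.454e+09 Pa.
As SI base values: W = 162.8 N, H = 6.454e+09 Pa, K = 2.591e-04.
Volume removed: V = K·W·L/H = 2.591e-04 · 162.8 · 8.168 / 6.454e+09 = 5.338e-11 m³.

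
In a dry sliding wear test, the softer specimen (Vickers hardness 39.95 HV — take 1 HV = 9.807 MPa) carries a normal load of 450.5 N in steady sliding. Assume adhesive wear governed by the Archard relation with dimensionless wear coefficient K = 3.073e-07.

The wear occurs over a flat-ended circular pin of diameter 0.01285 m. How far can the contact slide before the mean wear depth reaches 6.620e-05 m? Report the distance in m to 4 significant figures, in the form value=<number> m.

Intermediates appear rounded. The algebra holds full precision — rounded once at the end, at four significant digits.
Hardness H = 39.95 HV × 9.807 MPa/HV = 391.8 MPa = 3.918e+08 Pa.
Contact area A = π·d²/4 = π·(0.01285 m)²/4 = 1.297e-04 m².
As SI base values: W = 450.5 N, H = 3.918e+08 Pa, K = 3.073e-07.
Limit volume V_lim = h_lim·A = 6.620e-05 · 1.297e-04 = 8.585e-09 m³.
Thus life L = V_lim·H/(K·W) = 8.585e-09 · 3.918e+08 / (3.073e-07 · 450.5) = 2.430e+04 m.

value=2.430e+04 m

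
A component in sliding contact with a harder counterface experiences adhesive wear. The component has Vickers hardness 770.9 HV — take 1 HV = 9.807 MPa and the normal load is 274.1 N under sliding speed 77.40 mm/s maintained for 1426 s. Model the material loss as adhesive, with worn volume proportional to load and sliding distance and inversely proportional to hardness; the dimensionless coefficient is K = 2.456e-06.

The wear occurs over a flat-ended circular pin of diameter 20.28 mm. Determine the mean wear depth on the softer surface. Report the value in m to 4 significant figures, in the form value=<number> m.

The computation maintains full precision — intermediate values are displayed rounded — rounded once at the end, at four significant digits.
Convert: Sliding speed v = 77.40 mm/s = 0.07740 m/s. Total distance L = v·t = 0.07740 m/s × 1426 s = 110.4 m.
Convert: Hardness H = 770.9 HV × 9.807 MPa/HV = 7560 MPa = 7.560e+09 Pa.
Convert: Pin diameter d = 20.28 mm = 0.02028 m. Contact area A = π·d²/4 = π·(0.02028 m)²/4 = 3.230e-04 m².
In SI base units, W = 274.1 N, H = 7.560e+09 Pa, K = 2.456e-06.
By Archard's law, V = K·W·L/H = 2.456e-06 · 274.1 · 110.4 / 7.560e+09 = 9.828e-12 m³.
Wear depth h = V/A = 9.828e-12 / 3.230e-04 = 3.043e-08 m.

value=3.043e-08 m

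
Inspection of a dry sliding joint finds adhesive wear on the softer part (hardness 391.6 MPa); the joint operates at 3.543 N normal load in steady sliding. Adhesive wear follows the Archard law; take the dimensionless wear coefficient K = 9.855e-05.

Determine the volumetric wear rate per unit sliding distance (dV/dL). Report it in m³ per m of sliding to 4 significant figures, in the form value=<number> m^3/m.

Each operation keeps exact precision — the intermediates appear rounded — a lone final rounding, at 4 significant figures.
Hardness H = 391.6 MPa = 3.916e+08 Pa.
Collected in SI base units: W = 3.543 N, H = 3.916e+08 Pa, K = 9.855e-05.
The wear rate dV/dL = K·W/H (no L dependence): 9.855e-05 · 3.543 / 3.916e+08 = 8.916e-13 m³/m.

value=8.916e-13 m^3/m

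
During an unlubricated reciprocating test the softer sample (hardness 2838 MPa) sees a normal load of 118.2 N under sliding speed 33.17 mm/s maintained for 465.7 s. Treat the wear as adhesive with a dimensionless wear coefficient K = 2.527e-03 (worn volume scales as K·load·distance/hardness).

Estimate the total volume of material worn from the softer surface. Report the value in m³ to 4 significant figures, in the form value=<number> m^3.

The computation runs at exact precision, and intermediates appear rounded. Rounded just once: four significant figures.
Convert: Sliding speed v = 33.17 mm/s = 0.03317 m/s. Distance covered L = v·t = 0.03317 m/s × 465.7 s = 15.45 m.
Convert: Hardness H = 2838 MPa = 2.838e+09 Pa.
Restated in SI base units: W = 118.2 N, H = 2.838e+09 Pa, K = 2.527e-03.
The Archard volume V = K·W·L/H = 2.527e-03 · 118.2 · 15.45 / 2.838e+09 = 1.626e-09 m³.

value=1.626e-09 m^3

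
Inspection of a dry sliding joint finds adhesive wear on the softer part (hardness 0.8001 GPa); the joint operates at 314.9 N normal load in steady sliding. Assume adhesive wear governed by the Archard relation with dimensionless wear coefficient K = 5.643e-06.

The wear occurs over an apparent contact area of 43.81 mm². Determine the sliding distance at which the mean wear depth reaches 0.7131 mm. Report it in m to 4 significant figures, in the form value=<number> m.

Displayed values are rounded, and the algebra carries exact precision. Rounded once at the end to 4 significant figures.
Hardness H = 0.8001 GPa = 8.001e+08 Pa.
Contact area A = 43.81 mm² = 4.381e-05 m².
Depth limit h_lim = 0.7131 mm = 7.131e-04 m.
Working in SI base units: W = 314.9 N, H = 8.001e+08 Pa, K = 5.643e-06.
Limit volume V_lim = h_lim·A = 7.131e-04 · 4.381e-05 = 3.124e-08 m³.
Life L = V_lim·H/(K·W) = 3.124e-08 · 8.001e+08 / (5.643e-06 · 314.9) = 1.407e+04 m.

value=1.407e+04 m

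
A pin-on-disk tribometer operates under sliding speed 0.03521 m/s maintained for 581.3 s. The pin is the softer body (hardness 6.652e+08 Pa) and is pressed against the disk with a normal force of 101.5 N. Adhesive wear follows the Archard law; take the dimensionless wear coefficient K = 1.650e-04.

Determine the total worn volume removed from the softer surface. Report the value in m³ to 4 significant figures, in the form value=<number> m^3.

value=5.153e-10 m^3

Intermediates are shown rounded; all working math runs at exact precision — a single final rounding: 4 significant figures.
Convert: The distance L = v·t = 0.03521 m/s × 581.3 s = 20.47 m.
SI base units throughout: W = 101.5 N, H = 6.652e+08 Pa, K = 1.650e-04.
Volume removed: V = K·W·L/H = 1.650e-04 · 101.5 · 20.47 / 6.652e+08 = 5.153e-10 m³.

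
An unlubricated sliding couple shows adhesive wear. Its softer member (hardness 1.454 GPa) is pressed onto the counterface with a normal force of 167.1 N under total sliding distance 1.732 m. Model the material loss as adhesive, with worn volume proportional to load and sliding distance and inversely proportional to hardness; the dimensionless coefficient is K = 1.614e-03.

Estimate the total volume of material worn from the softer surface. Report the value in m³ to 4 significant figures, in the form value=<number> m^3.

value=3.213e-10 m^3

All arithmetic keeps full precision, and the intermediates are printed rounded, and one final rounding to 4 significant digits.
Convert: Hardness H = 1.454 GPa = 1.454e+09 Pa.
In SI base units, W = 167.1 N, H = 1.454e+09 Pa, K = 1.614e-03.
By Archard's law, V = K·W·L/H = 1.614e-03 · 167.1 · 1.732 / 1.454e+09 = 3.213e-10 m³.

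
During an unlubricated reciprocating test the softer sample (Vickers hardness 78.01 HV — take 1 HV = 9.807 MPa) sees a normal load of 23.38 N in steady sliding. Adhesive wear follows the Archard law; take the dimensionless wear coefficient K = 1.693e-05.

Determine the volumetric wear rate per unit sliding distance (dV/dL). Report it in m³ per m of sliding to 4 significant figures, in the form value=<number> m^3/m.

value=5.174e-13 m^3/m

The computation holds full float precision. Intermediates are printed rounded. Rounded just once: 4 significant digits.
Hardness H = 78.01 HV × 9.807 MPa/HV = 765.0 MPa = 7.650e+08 Pa.
SI base units throughout: W = 23.38 N, H = 7.650e+08 Pa, K = 1.693e-05.
Sliding wear rate dV/dL = K·W/H (independent of L): 1.693e-05 · 23.38 / 7.650e+08 = 5.174e-13 m³/m.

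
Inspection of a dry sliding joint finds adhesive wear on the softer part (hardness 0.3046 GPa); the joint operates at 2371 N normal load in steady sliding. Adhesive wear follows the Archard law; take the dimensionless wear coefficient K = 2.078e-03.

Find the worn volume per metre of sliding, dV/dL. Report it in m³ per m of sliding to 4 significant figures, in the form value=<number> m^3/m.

Shown intermediates are rounded, and all working math maintains exact precision, and a lone final rounding to four significant figures.
Hardness H = 0.3046 GPa = 3.046e+08 Pa.
Collected in SI base units: W = 2371 N, H = 3.046e+08 Pa, K = 2.078e-03.
Wear rate dV/dL = K·W/H (no L dependence): 2.078e-03 · 2371 / 3.046e+08 = 1.618e-08 m³/m.

value=1.618e-08 m^3/m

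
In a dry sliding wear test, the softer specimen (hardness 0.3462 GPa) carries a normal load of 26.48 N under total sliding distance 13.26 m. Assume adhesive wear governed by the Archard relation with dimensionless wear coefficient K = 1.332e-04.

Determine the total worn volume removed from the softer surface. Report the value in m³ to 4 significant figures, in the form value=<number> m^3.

The computation runs at exact precision; intermediate values appear rounded. Rounded once at the end, at 4 significant digits.
Convert: Hardness H = 0.3462 GPa = 3.462e+08 Pa.
In SI base units: W = 26.48 N, H = 3.462e+08 Pa, K = 1.332e-04.
Volume removed: V = K·W·L/H = 1.332e-04 · 26.48 · 13.26 / 3.462e+08 = 1.351e-10 m³.

value=1.351e-10 m^3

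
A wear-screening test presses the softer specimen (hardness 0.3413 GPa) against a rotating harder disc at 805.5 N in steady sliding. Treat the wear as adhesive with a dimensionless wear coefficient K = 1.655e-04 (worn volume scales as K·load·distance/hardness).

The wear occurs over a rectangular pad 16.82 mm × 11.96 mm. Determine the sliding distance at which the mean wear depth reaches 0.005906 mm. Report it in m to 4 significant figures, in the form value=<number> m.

value=3.042 m

Intermediate values are shown rounded; each operation carries full float precision. Rounded once at the end: four significant digits.
Convert: Hardness H = 0.3413 GPa = 3.413e+08 Pa.
Convert: Pad sides 16.82 mm × 11.96 mm = 0.01682 m × 0.01196 m. Contact area A = 0.01682 m × 0.01196 m = 2.012e-04 m².
Convert: Depth limit h_lim = 0.005906 mm = 5.906e-06 m.
Expressed in SI base units: W = 805.5 N, H = 3.413e+08 Pa, K = 1.655e-04.
At the depth limit, V_lim = h_lim·A = 5.906e-06 · 2.012e-04 = 1.188e-09 m³.
So the life L = V_lim·H/(K·W) = 1.188e-09 · 3.413e+08 / (1.655e-04 · 805.5) = 3.042 m.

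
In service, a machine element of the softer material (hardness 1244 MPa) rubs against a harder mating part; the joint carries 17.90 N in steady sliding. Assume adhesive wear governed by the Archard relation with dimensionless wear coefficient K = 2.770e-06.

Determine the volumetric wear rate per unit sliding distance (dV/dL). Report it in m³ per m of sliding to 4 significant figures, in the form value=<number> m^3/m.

Printed values are rounded; the computation keeps full precision, and rounded once at the end to four significant digits.
Hardness H = 1244 MPa = 1.244e+09 Pa.
As SI base values: W = 17.90 N, H = 1.244e+09 Pa, K = 2.770e-06.
Wear rate dV/dL = K·W/H: 2.770e-06 · 17.90 / 1.244e+09 = 3.986e-14 m³/m.

value=3.986e-14 m^3/m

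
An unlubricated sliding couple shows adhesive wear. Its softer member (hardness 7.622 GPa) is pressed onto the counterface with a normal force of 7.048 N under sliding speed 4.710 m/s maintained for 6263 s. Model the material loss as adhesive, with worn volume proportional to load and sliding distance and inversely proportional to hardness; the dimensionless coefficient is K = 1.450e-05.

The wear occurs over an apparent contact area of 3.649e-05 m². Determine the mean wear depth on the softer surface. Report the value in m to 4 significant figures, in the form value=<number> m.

The computation runs at full float precision; the intermediates appear rounded. Rounded just once: 4 significant digits.
Distance L = v·t = 4.710 m/s × 6263 s = 2.950e+04 m.
Hardness H = 7.622 GPa = 7.622e+09 Pa.
Working in SI base units: W = 7.048 N, H = 7.622e+09 Pa, K = 1.450e-05.
Apply Archard: V = K·W·L/H = 1.450e-05 · 7.048 · 2.950e+04 / 7.622e+09 = 3.955e-10 m³.
Depth of wear h = V/A = 3.955e-10 / 3.649e-05 = 1.084e-05 m.

value=1.084e-05 m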